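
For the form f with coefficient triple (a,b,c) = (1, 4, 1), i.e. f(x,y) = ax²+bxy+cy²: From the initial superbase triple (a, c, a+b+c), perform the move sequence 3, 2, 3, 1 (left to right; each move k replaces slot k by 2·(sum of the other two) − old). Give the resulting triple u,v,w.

start (1,1,6) = (f(1,0),f(0,1),f(1,1))
replace slot 3: 2·(1+1) − 6 = -2 → (1,1,-2)
replace slot 2: 2·(1+(-2)) − 1 = -3 → (1,-3,-2)
replace slot 3: 2·(1+(-3)) − (-2) = -2 → (1,-3,-2)
replace slot 1: 2·((-3)+(-2)) − 1 = -11 → (-11,-3,-2)

-11,-3,-2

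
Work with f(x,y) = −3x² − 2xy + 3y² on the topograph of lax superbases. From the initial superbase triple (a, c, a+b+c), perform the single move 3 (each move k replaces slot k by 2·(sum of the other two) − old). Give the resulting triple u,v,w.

start (-3,3,-2) = (f(1,0),f(0,1),f(1,1))
replace slot 3: 2·((-3)+3) − (-2) = 2 → (-3,3,2)

-3,3,2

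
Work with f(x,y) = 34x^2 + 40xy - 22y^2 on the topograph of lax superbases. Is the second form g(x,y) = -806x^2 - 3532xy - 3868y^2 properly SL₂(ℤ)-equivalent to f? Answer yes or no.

D₁ = 4592, D₂ = 4592
river cycle of f (length 8): (-22, 48, 26), (26, 56, -14), (-14, 56, 26), (26, 48, -22), (-22, 40, 34), (34, 28, -28), (-28, 28, 34), (34, 40, -22)
river cycle of g (length 8): (-28, 28, 34), (34, 40, -22), (-22, 48, 26), (26, 56, -14), (-14, 56, 26), (26, 48, -22), (-22, 40, 34), (34, 28, -28)
cycles coincide ⇒ equivalent

yes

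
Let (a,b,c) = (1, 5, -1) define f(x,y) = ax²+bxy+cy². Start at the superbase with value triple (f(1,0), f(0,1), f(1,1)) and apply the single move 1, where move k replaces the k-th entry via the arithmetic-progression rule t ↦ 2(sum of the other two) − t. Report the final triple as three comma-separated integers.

start (1,-1,5) = (f(1,0),f(0,1),f(1,1))
replace slot 1: 2·((-1)+5) − 1 = 7 → (7,-1,5)

7,-1,5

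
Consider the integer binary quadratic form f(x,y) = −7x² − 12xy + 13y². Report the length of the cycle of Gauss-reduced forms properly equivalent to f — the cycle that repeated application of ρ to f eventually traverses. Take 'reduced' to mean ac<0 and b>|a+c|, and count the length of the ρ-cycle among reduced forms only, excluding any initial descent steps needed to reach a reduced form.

D = 508, ⌊√D⌋ = 22
descent: ρ → (13,12,-7)  [lands on river]
river: ρ → (-7,16,9)
river: ρ → (9,20,-3)
river: ρ → (-3,22,2)
river: ρ → (2,22,-3)
river: ρ → (-3,20,9)
river: ρ → (9,16,-7)
river: ρ → (-7,12,13)
river: ρ → (13,14,-6)
river: ρ → (-6,22,1)
river: ρ → (1,22,-6)
river: ρ → (-6,14,13)
ρ-cycle length = 12 (tail of 1 descent step not counted)

12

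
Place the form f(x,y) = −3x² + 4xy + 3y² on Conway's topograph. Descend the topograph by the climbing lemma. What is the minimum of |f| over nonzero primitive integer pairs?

river: ρ → (3,2,-4)
river: ρ → (-4,6,1)
river: ρ → (1,6,-4)
river: ρ → (-4,2,3)
river: ρ → (3,4,-3)
river: ρ → (-3,2,4)
river: ρ → (4,6,-1)
river: ρ → (-1,6,4)
river: ρ → (4,2,-3)
river: ρ → (-3,4,3)
closes: descent 0, river 10
min |a| on river = 1

1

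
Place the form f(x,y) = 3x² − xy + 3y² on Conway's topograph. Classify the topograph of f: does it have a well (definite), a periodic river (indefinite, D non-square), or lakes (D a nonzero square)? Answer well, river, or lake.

D = b²−4ac = (-1)² − 4·3·3 = -35
D < 0 ⇒ definite ⇒ every region one sign ⇒ single well

well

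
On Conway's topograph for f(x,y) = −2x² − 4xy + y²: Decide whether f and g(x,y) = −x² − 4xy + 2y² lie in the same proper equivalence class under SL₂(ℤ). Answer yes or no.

D₁ = 24, D₂ = 24
river cycle of f (length 2): (1, 4, -2), (-2, 4, 1)
river cycle of g (length 2): (2, 4, -1), (-1, 4, 2)
cycles differ ⇒ inequivalent

no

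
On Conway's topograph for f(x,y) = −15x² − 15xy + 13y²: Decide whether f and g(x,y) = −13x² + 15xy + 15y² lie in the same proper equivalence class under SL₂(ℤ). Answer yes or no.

D₁ = 1005, D₂ = 1005
river cycle of f (length 10): (13, 15, -15), (-15, 15, 13), (13, 11, -17), (-17, 23, 7), (7, 19, -23), (-23, 27, 3), (3, 27, -23), (-23, 19, 7), (7, 23, -17), (-17, 11, 13)
river cycle of g (length 10): (15, 15, -13), (-13, 11, 17), (17, 23, -7), (-7, 19, 23), (23, 27, -3), (-3, 27, 23), (23, 19, -7), (-7, 23, 17), (17, 11, -13), (-13, 15, 15)
cycles differ ⇒ inequivalent

no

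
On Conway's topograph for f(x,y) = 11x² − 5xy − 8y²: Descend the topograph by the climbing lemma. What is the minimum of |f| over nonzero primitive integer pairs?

descent: ρ → (-8,5,11)  [lands on river]
river: ρ → (11,17,-2)
river: ρ → (-2,19,2)
river: ρ → (2,17,-11)
river: ρ → (-11,5,8)
river: ρ → (8,11,-8)
closes: descent 1, river 6
min |a| on river = 2

2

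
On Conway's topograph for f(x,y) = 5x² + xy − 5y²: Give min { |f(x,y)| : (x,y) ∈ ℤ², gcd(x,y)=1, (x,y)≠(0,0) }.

river: ρ → (-5,9,1)
river: ρ → (1,9,-5)
river: ρ → (-5,1,5)
river: ρ → (5,9,-1)
river: ρ → (-1,9,5)
river: ρ → (5,1,-5)
closes: descent 0, river 6
min |a| on river = 1

1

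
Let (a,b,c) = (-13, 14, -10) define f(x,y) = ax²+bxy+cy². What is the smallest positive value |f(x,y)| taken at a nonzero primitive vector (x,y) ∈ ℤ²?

translate: b→12 (≡-14 mod 26), so (13,-14,10)→(13,12,9)
flip: (13,12,9)→(9,-12,13)
translate: b→6 (≡-12 mod 18), so (9,-12,13)→(9,6,10)
reduced (well bottom): (9,6,10) with a≤c, −a<b≤a
well minimum |f| = |-9| = 9 (negative-definite)

9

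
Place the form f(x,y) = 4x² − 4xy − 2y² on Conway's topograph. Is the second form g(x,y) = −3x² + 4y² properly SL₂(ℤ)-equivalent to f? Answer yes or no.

D₁ = 48, D₂ = 48
river cycle of f (length 2): (-2, 4, 4), (4, 4, -2)
river cycle of g (length 2): (-3, 6, 1), (1, 6, -3)
cycles differ ⇒ inequivalent

no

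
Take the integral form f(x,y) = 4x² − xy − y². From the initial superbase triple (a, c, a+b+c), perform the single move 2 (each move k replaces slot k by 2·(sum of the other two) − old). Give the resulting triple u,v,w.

start (4,-1,2) = (f(1,0),f(0,1),f(1,1))
replace slot 2: 2·(4+2) − (-1) = 13 → (4,13,2)

4,13,2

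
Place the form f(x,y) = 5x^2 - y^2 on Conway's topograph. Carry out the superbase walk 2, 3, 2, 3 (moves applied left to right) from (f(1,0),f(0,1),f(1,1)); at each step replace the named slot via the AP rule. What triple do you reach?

start (5,-1,4) = (f(1,0),f(0,1),f(1,1))
replace slot 2: 2·(5+4) − (-1) = 19 → (5,19,4)
replace slot 3: 2·(5+19) − 4 = 44 → (5,19,44)
replace slot 2: 2·(5+44) − 19 = 79 → (5,79,44)
replace slot 3: 2·(5+79) − 44 = 124 → (5,79,124)

5,79,124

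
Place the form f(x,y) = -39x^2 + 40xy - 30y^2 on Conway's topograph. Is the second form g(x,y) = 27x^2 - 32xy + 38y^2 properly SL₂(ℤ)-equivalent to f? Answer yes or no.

D₁ = -3080, D₂ = -3080
f is negative-definite; reduce −f:
−f: translate: b→38 (≡-40 mod 78), so (39,-40,30)→(39,38,29)
−f: flip: (39,38,29)→(29,-38,39)
−f: translate: b→20 (≡-38 mod 58), so (29,-38,39)→(29,20,30)
−f: reduced (well bottom): (29,20,30) with a≤c, −a<b≤a
flip sign back: reduced form of f is (-29,-20,-30)
g: translate: b→22 (≡-32 mod 54), so (27,-32,38)→(27,22,33)
g: reduced (well bottom): (27,22,33) with a≤c, −a<b≤a
reduced forms (-29, -20, -30) vs (27, 22, 33) ⇒ inequivalent

no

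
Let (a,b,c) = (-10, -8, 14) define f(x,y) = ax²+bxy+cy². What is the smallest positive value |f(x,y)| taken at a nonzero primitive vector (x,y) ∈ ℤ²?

descent: ρ → (14,8,-10)  [lands on river]
river: ρ → (-10,12,12)
river: ρ → (12,12,-10)
river: ρ → (-10,8,14)
river: ρ → (14,20,-4)
river: ρ → (-4,20,14)
closes: descent 1, river 6
min |a| on river = 4

4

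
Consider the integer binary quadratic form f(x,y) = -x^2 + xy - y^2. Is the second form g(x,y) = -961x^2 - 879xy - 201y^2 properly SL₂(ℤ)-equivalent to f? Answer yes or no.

D₁ = -3, D₂ = -3
f is negative-definite; reduce −f:
−f: translate: b→1 (≡-1 mod 2), so (1,-1,1)→(1,1,1)
−f: reduced (well bottom): (1,1,1) with a≤c, −a<b≤a
flip sign back: reduced form of f is (-1,-1,-1)
g is negative-definite; reduce −g:
−g: flip: (961,879,201)→(201,-879,961)
−g: translate: b→-75 (≡-879 mod 402), so (201,-879,961)→(201,-75,7)
−g: flip: (201,-75,7)→(7,75,201)
−g: translate: b→5 (≡75 mod 14), so (7,75,201)→(7,5,1)
−g: flip: (7,5,1)→(1,-5,7)
−g: translate: b→1 (≡-5 mod 2), so (1,-5,7)→(1,1,1)
−g: reduced (well bottom): (1,1,1) with a≤c, −a<b≤a
flip sign back: reduced form of g is (-1,-1,-1)
reduced forms (-1, -1, -1) vs (-1, -1, -1) ⇒ equivalent

yes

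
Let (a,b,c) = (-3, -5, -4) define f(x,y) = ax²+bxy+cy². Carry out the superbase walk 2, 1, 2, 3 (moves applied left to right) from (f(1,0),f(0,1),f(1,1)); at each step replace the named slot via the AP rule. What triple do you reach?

start (-3,-4,-12) = (f(1,0),f(0,1),f(1,1))
replace slot 2: 2·((-3)+(-12)) − (-4) = -26 → (-3,-26,-12)
replace slot 1: 2·((-26)+(-12)) − (-3) = -73 → (-73,-26,-12)
replace slot 2: 2·((-73)+(-12)) − (-26) = -144 → (-73,-144,-12)
replace slot 3: 2·((-73)+(-144)) − (-12) = -422 → (-73,-144,-422)

-73,-144,-422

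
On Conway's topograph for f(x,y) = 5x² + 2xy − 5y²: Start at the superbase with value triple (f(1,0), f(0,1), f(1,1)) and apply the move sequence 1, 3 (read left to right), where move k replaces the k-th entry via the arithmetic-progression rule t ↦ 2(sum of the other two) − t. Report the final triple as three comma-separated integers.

start (5,-5,2) = (f(1,0),f(0,1),f(1,1))
replace slot 1: 2·((-5)+2) − 5 = -11 → (-11,-5,2)
replace slot 3: 2·((-11)+(-5)) − 2 = -34 → (-11,-5,-34)

-11,-5,-34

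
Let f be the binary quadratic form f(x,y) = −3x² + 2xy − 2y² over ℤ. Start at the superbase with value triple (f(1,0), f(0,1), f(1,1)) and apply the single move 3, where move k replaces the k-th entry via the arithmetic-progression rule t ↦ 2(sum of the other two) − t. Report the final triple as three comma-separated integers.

start (-3,-2,-3) = (f(1,0),f(0,1),f(1,1))
replace slot 3: 2·((-3)+(-2)) − (-3) = -7 → (-3,-2,-7)

-3,-2,-7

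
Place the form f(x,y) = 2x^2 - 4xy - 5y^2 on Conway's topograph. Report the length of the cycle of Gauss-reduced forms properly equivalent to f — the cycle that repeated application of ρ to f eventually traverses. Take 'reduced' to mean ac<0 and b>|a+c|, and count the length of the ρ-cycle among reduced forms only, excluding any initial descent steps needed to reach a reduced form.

D = 56, ⌊√D⌋ = 7
descent: ρ → (-5,4,2)  [lands on river]
river: ρ → (2,4,-5)
river: ρ → (-5,6,1)
river: ρ → (1,6,-5)
ρ-cycle length = 4 (tail of 1 descent step not counted)

4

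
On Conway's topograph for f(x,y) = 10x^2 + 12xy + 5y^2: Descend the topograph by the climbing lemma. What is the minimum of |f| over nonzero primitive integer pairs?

translate: b→-8 (≡12 mod 20), so (10,12,5)→(10,-8,3)
flip: (10,-8,3)→(3,8,10)
translate: b→2 (≡8 mod 6), so (3,8,10)→(3,2,5)
reduced (well bottom): (3,2,5) with a≤c, −a<b≤a
well minimum = a = 3

3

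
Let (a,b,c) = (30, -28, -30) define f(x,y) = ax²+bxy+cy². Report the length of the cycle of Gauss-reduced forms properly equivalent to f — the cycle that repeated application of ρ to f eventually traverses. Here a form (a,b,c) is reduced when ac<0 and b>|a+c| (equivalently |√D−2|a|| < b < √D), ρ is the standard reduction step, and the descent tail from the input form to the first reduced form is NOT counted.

D = 4384, ⌊√D⌋ = 66
descent: ρ → (-30,28,30)  [lands on river]
river: ρ → (30,32,-28)
river: ρ → (-28,24,34)
river: ρ → (34,44,-18)
river: ρ → (-18,64,4)
river: ρ → (4,64,-18)
river: ρ → (-18,44,34)
river: ρ → (34,24,-28)
river: ρ → (-28,32,30)
river: ρ → (30,28,-30)
river: ρ → (-30,32,28)
river: ρ → (28,24,-34)
river: ρ → (-34,44,18)
river: ρ → (18,64,-4)
river: ρ → (-4,64,18)
river: ρ → (18,44,-34)
river: ρ → (-34,24,28)
river: ρ → (28,32,-30)
ρ-cycle length = 18 (tail of 1 descent step not counted)

18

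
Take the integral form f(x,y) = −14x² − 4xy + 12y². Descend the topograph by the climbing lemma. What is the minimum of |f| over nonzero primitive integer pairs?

descent: ρ → (12,4,-14)  [lands on river]
river: ρ → (-14,24,2)
river: ρ → (2,24,-14)
river: ρ → (-14,4,12)
river: ρ → (12,20,-6)
river: ρ → (-6,16,18)
river: ρ → (18,20,-4)
river: ρ → (-4,20,18)
river: ρ → (18,16,-6)
river: ρ → (-6,20,12)
closes: descent 1, river 10
min |a| on river = 2

2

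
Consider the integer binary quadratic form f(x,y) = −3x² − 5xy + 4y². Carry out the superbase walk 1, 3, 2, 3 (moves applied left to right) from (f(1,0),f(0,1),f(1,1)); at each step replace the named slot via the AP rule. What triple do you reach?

start (-3,4,-4) = (f(1,0),f(0,1),f(1,1))
replace slot 1: 2·(4+(-4)) − (-3) = 3 → (3,4,-4)
replace slot 3: 2·(3+4) − (-4) = 18 → (3,4,18)
replace slot 2: 2·(3+18) − 4 = 38 → (3,38,18)
replace slot 3: 2·(3+38) − 18 = 64 → (3,38,64)

3,38,64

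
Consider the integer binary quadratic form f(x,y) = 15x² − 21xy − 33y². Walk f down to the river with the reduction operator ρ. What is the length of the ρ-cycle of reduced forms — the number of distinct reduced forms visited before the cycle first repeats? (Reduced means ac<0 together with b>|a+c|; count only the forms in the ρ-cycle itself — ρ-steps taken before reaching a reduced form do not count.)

D = 2421, ⌊√D⌋ = 49
descent: ρ → (-33,21,15)  [lands on river]
river: ρ → (15,39,-15)
river: ρ → (-15,21,33)
river: ρ → (33,45,-3)
river: ρ → (-3,45,33)
river: ρ → (33,21,-15)
river: ρ → (-15,39,15)
river: ρ → (15,21,-33)
river: ρ → (-33,45,3)
river: ρ → (3,45,-33)
ρ-cycle length = 10 (tail of 1 descent step not counted)

10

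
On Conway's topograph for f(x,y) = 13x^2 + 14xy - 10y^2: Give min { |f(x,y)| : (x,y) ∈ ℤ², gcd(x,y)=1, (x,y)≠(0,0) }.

river: ρ → (-10,26,1)
river: ρ → (1,26,-10)
river: ρ → (-10,14,13)
river: ρ → (13,12,-11)
river: ρ → (-11,10,14)
river: ρ → (14,18,-7)
river: ρ → (-7,24,5)
river: ρ → (5,26,-2)
river: ρ → (-2,26,5)
river: ρ → (5,24,-7)
river: ρ → (-7,18,14)
river: ρ → (14,10,-11)
river: ρ → (-11,12,13)
river: ρ → (13,14,-10)
closes: descent 0, river 14
min |a| on river = 1

1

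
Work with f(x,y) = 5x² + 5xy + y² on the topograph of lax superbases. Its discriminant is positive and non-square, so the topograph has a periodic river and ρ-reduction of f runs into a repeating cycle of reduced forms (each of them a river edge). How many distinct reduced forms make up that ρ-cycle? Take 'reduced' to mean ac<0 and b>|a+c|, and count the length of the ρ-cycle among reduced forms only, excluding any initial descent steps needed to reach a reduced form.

D = 5, ⌊√D⌋ = 2
descent: ρ → (1,1,-1)  [lands on river]
river: ρ → (-1,1,1)
ρ-cycle length = 2 (tail of 1 descent step not counted)

2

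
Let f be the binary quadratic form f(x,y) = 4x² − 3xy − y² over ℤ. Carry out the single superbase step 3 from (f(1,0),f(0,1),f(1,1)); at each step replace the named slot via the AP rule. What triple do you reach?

start (4,-1,0) = (f(1,0),f(0,1),f(1,1))
replace slot 3: 2·(4+(-1)) − 0 = 6 → (4,-1,6)

4,-1,6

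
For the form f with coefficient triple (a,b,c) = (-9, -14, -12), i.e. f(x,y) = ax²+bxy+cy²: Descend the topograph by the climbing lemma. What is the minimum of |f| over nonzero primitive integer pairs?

translate: b→-4 (≡14 mod 18), so (9,14,12)→(9,-4,7)
flip: (9,-4,7)→(7,4,9)
reduced (well bottom): (7,4,9) with a≤c, −a<b≤a
well minimum |f| = |-7| = 7 (negative-definite)

7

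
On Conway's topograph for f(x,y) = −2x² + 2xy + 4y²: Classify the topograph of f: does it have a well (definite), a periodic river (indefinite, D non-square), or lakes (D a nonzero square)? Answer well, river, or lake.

D = b²−4ac = 2² − 4·(-2)·4 = 36
D = 6² is a perfect square ⇒ form factors over ℤ ⇒ lakes

lake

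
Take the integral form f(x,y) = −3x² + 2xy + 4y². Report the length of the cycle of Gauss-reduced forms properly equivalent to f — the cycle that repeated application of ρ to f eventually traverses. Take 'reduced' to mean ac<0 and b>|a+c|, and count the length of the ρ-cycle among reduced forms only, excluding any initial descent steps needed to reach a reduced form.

D = 52, ⌊√D⌋ = 7
river: ρ → (4,6,-1)
river: ρ → (-1,6,4)
river: ρ → (4,2,-3)
river: ρ → (-3,4,3)
river: ρ → (3,2,-4)
river: ρ → (-4,6,1)
river: ρ → (1,6,-4)
river: ρ → (-4,2,3)
river: ρ → (3,4,-3)
river: ρ → (-3,2,4)
ρ-cycle length = 10 (tail of 0 descent steps not counted)

10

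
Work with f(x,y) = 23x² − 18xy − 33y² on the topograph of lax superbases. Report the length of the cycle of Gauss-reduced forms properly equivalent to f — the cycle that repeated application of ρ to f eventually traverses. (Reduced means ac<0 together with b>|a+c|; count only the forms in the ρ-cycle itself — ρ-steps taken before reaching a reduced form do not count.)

D = 3360, ⌊√D⌋ = 57
descent: ρ → (-33,18,23)  [lands on river]
river: ρ → (23,28,-28)
river: ρ → (-28,28,23)
river: ρ → (23,18,-33)
river: ρ → (-33,48,8)
river: ρ → (8,48,-33)
ρ-cycle length = 6 (tail of 1 descent step not counted)

6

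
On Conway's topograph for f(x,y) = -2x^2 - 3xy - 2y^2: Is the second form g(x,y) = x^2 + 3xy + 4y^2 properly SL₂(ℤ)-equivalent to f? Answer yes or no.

D₁ = -7, D₂ = -7
f is negative-definite; reduce −f:
−f: translate: b→-1 (≡3 mod 4), so (2,3,2)→(2,-1,1)
−f: flip: (2,-1,1)→(1,1,2)
−f: reduced (well bottom): (1,1,2) with a≤c, −a<b≤a
flip sign back: reduced form of f is (-1,-1,-2)
g: translate: b→1 (≡3 mod 2), so (1,3,4)→(1,1,2)
g: reduced (well bottom): (1,1,2) with a≤c, −a<b≤a
reduced forms (-1, -1, -2) vs (1, 1, 2) ⇒ inequivalent

no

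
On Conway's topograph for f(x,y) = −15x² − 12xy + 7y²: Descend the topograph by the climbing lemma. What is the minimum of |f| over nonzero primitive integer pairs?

descent: ρ → (7,12,-15)  [lands on river]
river: ρ → (-15,18,4)
river: ρ → (4,22,-5)
river: ρ → (-5,18,12)
river: ρ → (12,6,-11)
river: ρ → (-11,16,7)
closes: descent 1, river 6
min |a| on river = 4

4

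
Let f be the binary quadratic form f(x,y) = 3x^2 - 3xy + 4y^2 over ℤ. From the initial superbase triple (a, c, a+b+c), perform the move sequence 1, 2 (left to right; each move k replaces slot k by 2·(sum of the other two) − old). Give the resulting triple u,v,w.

start (3,4,4) = (f(1,0),f(0,1),f(1,1))
replace slot 1: 2·(4+4) − 3 = 13 → (13,4,4)
replace slot 2: 2·(13+4) − 4 = 30 → (13,30,4)

13,30,4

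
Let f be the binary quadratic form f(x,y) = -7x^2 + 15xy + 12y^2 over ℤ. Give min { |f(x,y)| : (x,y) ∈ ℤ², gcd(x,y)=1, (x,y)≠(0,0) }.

river: ρ → (12,9,-10)
river: ρ → (-10,11,11)
river: ρ → (11,11,-10)
river: ρ → (-10,9,12)
river: ρ → (12,15,-7)
river: ρ → (-7,13,14)
river: ρ → (14,15,-6)
river: ρ → (-6,21,5)
river: ρ → (5,19,-10)
river: ρ → (-10,21,3)
river: ρ → (3,21,-10)
river: ρ → (-10,19,5)
river: ρ → (5,21,-6)
river: ρ → (-6,15,14)
river: ρ → (14,13,-7)
river: ρ → (-7,15,12)
closes: descent 0, river 16
min |a| on river = 3

3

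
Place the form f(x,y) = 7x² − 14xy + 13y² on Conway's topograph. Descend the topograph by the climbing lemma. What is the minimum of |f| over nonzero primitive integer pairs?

translate: b→0 (≡-14 mod 14), so (7,-14,13)→(7,0,6)
flip: (7,0,6)→(6,0,7)
reduced (well bottom): (6,0,7) with a≤c, −a<b≤a
well minimum = a = 6

6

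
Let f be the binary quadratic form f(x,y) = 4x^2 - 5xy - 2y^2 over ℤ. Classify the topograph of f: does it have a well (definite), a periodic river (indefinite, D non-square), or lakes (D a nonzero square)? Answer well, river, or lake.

D = b²−4ac = (-5)² − 4·4·(-2) = 57
D > 0 non-square ⇒ indefinite ⇒ periodic river

river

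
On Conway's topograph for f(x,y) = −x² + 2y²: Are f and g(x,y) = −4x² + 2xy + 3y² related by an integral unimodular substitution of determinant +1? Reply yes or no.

D₁ = 8, D₂ = 52
discriminants differ ⇒ not SL₂(ℤ)-equivalent

no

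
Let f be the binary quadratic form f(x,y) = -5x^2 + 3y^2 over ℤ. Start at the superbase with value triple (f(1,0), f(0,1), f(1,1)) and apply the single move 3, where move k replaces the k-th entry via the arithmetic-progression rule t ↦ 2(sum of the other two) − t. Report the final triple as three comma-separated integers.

start (-5,3,-2) = (f(1,0),f(0,1),f(1,1))
replace slot 3: 2·((-5)+3) − (-2) = -2 → (-5,3,-2)

-5,3,-2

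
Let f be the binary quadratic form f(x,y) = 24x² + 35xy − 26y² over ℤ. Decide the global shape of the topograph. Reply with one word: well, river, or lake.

D = b²−4ac = 35² − 4·24·(-26) = 3721
D = 61² is a perfect square ⇒ form factors over ℤ ⇒ lakes

lake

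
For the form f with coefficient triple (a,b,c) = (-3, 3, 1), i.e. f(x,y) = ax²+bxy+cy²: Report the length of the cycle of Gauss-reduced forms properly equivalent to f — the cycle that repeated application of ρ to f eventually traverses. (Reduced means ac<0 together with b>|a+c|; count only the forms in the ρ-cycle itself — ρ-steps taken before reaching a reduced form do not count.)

D = 21, ⌊√D⌋ = 4
river: ρ → (1,3,-3)
river: ρ → (-3,3,1)
ρ-cycle length = 2 (tail of 0 descent steps not counted)

2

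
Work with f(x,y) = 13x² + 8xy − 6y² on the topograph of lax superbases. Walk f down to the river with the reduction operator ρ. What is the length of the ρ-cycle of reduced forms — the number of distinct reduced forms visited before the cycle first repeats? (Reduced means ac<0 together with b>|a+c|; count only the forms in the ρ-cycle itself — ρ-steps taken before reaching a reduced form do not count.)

D = 376, ⌊√D⌋ = 19
river: ρ → (-6,16,5)
river: ρ → (5,14,-9)
river: ρ → (-9,4,10)
river: ρ → (10,16,-3)
river: ρ → (-3,14,15)
river: ρ → (15,16,-2)
river: ρ → (-2,16,15)
river: ρ → (15,14,-3)
river: ρ → (-3,16,10)
river: ρ → (10,4,-9)
river: ρ → (-9,14,5)
river: ρ → (5,16,-6)
river: ρ → (-6,8,13)
river: ρ → (13,18,-1)
river: ρ → (-1,18,13)
river: ρ → (13,8,-6)
ρ-cycle length = 16 (tail of 0 descent steps not counted)

16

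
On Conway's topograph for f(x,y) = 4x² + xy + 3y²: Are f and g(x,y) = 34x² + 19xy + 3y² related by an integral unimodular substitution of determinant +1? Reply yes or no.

D₁ = -47, D₂ = -47
f: flip: (4,1,3)→(3,-1,4)
f: reduced (well bottom): (3,-1,4) with a≤c, −a<b≤a
g: flip: (34,19,3)→(3,-19,34)
g: translate: b→-1 (≡-19 mod 6), so (3,-19,34)→(3,-1,4)
g: reduced (well bottom): (3,-1,4) with a≤c, −a<b≤a
reduced forms (3, -1, 4) vs (3, -1, 4) ⇒ equivalent

yes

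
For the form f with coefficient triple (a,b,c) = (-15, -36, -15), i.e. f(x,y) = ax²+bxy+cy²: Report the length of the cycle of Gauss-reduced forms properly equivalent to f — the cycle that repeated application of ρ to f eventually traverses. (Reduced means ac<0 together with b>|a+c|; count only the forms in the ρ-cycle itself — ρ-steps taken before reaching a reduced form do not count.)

D = 396, ⌊√D⌋ = 19
descent: ρ → (-15,6,6)
descent: ρ → (6,18,-3)  [lands on river]
river: ρ → (-3,18,6)
ρ-cycle length = 2 (tail of 2 descent steps not counted)

2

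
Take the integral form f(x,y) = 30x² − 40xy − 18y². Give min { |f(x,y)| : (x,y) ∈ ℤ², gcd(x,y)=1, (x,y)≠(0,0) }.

descent: ρ → (-18,40,30)  [lands on river]
river: ρ → (30,20,-28)
river: ρ → (-28,36,22)
river: ρ → (22,52,-12)
river: ρ → (-12,44,38)
river: ρ → (38,32,-18)
closes: descent 1, river 6
min |a| on river = 12

12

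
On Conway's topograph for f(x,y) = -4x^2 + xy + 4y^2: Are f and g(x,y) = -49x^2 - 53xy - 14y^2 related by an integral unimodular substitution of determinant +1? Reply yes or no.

D₁ = 65, D₂ = 65
river cycle of f (length 6): (4, 7, -1), (-1, 7, 4), (4, 1, -4), (-4, 7, 1), (1, 7, -4), (-4, 1, 4)
river cycle of g (length 6): (1, 7, -4), (-4, 1, 4), (4, 7, -1), (-1, 7, 4), (4, 1, -4), (-4, 7, 1)
cycles coincide ⇒ equivalent

yes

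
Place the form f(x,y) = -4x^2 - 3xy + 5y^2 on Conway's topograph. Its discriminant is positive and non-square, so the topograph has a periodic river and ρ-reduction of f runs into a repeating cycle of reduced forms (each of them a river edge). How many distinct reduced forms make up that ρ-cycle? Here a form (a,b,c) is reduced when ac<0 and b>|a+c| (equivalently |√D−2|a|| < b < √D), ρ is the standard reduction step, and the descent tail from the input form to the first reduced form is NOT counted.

D = 89, ⌊√D⌋ = 9
descent: ρ → (5,3,-4)  [lands on river]
river: ρ → (-4,5,4)
river: ρ → (4,3,-5)
river: ρ → (-5,7,2)
river: ρ → (2,9,-1)
river: ρ → (-1,9,2)
river: ρ → (2,7,-5)
river: ρ → (-5,3,4)
river: ρ → (4,5,-4)
river: ρ → (-4,3,5)
river: ρ → (5,7,-2)
river: ρ → (-2,9,1)
river: ρ → (1,9,-2)
river: ρ → (-2,7,5)
ρ-cycle length = 14 (tail of 1 descent step not counted)

14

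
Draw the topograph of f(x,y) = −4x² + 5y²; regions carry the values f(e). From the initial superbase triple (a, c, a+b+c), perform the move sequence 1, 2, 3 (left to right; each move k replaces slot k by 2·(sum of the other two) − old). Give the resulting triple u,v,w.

start (-4,5,1) = (f(1,0),f(0,1),f(1,1))
replace slot 1: 2·(5+1) − (-4) = 16 → (16,5,1)
replace slot 2: 2·(16+1) − 5 = 29 → (16,29,1)
replace slot 3: 2·(16+29) − 1 = 89 → (16,29,89)

16,29,89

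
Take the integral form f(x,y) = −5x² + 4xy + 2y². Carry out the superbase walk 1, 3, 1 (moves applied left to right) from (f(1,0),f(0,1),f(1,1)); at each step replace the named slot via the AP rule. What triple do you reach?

start (-5,2,1) = (f(1,0),f(0,1),f(1,1))
replace slot 1: 2·(2+1) − (-5) = 11 → (11,2,1)
replace slot 3: 2·(11+2) − 1 = 25 → (11,2,25)
replace slot 1: 2·(2+25) − 11 = 43 → (43,2,25)

43,2,25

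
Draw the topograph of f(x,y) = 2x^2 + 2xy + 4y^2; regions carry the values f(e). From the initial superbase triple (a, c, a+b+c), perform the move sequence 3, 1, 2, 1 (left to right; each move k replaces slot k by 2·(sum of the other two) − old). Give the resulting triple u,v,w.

start (2,4,8) = (f(1,0),f(0,1),f(1,1))
replace slot 3: 2·(2+4) − 8 = 4 → (2,4,4)
replace slot 1: 2·(4+4) − 2 = 14 → (14,4,4)
replace slot 2: 2·(14+4) − 4 = 32 → (14,32,4)
replace slot 1: 2·(32+4) − 14 = 58 → (58,32,4)

58,32,4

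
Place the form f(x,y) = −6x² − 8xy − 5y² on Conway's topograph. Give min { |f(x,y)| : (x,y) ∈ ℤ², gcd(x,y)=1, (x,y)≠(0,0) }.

translate: b→-4 (≡8 mod 12), so (6,8,5)→(6,-4,3)
flip: (6,-4,3)→(3,4,6)
translate: b→-2 (≡4 mod 6), so (3,4,6)→(3,-2,5)
reduced (well bottom): (3,-2,5) with a≤c, −a<b≤a
well minimum |f| = |-3| = 3 (negative-definite)

3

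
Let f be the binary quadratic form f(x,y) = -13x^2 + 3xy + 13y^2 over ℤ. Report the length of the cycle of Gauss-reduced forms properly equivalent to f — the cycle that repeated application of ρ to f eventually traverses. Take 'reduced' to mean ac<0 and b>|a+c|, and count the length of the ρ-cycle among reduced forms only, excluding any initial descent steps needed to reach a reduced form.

D = 685, ⌊√D⌋ = 26
river: ρ → (13,23,-3)
river: ρ → (-3,25,5)
river: ρ → (5,25,-3)
river: ρ → (-3,23,13)
river: ρ → (13,3,-13)
river: ρ → (-13,23,3)
river: ρ → (3,25,-5)
river: ρ → (-5,25,3)
river: ρ → (3,23,-13)
river: ρ → (-13,3,13)
ρ-cycle length = 10 (tail of 0 descent steps not counted)

10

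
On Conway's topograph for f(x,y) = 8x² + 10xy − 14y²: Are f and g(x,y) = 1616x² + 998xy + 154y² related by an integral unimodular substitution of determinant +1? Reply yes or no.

D₁ = 548, D₂ = 548
river cycle of f (length 14): (-14, 18, 4), (4, 22, -4), (-4, 18, 14), (14, 10, -8), (-8, 22, 2), (2, 22, -8), (-8, 10, 14), (14, 18, -4), (-4, 22, 4), (4, 18, -14), … (4 more)
river cycle of g (length 14): (8, 10, -14), (-14, 18, 4), (4, 22, -4), (-4, 18, 14), (14, 10, -8), (-8, 22, 2), (2, 22, -8), (-8, 10, 14), (14, 18, -4), (-4, 22, 4), … (4 more)
cycles coincide ⇒ equivalent

yes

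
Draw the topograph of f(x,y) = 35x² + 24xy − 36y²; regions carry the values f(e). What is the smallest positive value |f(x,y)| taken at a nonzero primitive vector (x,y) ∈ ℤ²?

river: ρ → (-36,48,23)
river: ρ → (23,44,-40)
river: ρ → (-40,36,27)
river: ρ → (27,72,-4)
river: ρ → (-4,72,27)
river: ρ → (27,36,-40)
river: ρ → (-40,44,23)
river: ρ → (23,48,-36)
river: ρ → (-36,24,35)
river: ρ → (35,46,-25)
river: ρ → (-25,54,27)
river: ρ → (27,54,-25)
river: ρ → (-25,46,35)
river: ρ → (35,24,-36)
closes: descent 0, river 14
min |a| on river = 4

4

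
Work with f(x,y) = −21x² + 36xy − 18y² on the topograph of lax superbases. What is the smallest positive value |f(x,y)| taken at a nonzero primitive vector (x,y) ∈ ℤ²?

translate: b→6 (≡-36 mod 42), so (21,-36,18)→(21,6,3)
flip: (21,6,3)→(3,-6,21)
translate: b→0 (≡-6 mod 6), so (3,-6,21)→(3,0,18)
reduced (well bottom): (3,0,18) with a≤c, −a<b≤a
well minimum |f| = |-3| = 3 (negative-definite)

3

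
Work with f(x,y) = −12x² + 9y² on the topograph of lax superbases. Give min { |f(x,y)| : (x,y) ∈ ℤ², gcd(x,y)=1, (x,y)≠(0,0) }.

descent: ρ → (9,18,-3)  [lands on river]
river: ρ → (-3,18,9)
closes: descent 1, river 2
min |a| on river = 3

3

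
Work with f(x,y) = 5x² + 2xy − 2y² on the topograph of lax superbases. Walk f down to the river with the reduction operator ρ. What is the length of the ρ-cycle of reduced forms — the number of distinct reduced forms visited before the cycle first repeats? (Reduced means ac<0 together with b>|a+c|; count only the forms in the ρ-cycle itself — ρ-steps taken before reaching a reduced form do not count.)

D = 44, ⌊√D⌋ = 6
descent: ρ → (-2,6,1)  [lands on river]
river: ρ → (1,6,-2)
ρ-cycle length = 2 (tail of 1 descent step not counted)

2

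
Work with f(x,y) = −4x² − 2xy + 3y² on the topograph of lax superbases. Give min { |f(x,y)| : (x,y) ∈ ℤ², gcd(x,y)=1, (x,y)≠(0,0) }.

descent: ρ → (3,2,-4)  [lands on river]
river: ρ → (-4,6,1)
river: ρ → (1,6,-4)
river: ρ → (-4,2,3)
river: ρ → (3,4,-3)
river: ρ → (-3,2,4)
river: ρ → (4,6,-1)
river: ρ → (-1,6,4)
river: ρ → (4,2,-3)
river: ρ → (-3,4,3)
closes: descent 1, river 10
min |a| on river = 1

1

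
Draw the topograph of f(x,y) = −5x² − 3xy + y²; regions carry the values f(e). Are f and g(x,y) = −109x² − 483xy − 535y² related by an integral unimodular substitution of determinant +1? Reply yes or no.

D₁ = 29, D₂ = 29
river cycle of f (length 2): (1, 5, -1), (-1, 5, 1)
river cycle of g (length 2): (1, 5, -1), (-1, 5, 1)
cycles coincide ⇒ equivalent

yes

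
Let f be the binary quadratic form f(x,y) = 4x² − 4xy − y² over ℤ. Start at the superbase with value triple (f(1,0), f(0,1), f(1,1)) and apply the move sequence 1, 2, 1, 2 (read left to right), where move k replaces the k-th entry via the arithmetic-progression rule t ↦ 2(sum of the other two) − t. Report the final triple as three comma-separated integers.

start (4,-1,-1) = (f(1,0),f(0,1),f(1,1))
replace slot 1: 2·((-1)+(-1)) − 4 = -8 → (-8,-1,-1)
replace slot 2: 2·((-8)+(-1)) − (-1) = -17 → (-8,-17,-1)
replace slot 1: 2·((-17)+(-1)) − (-8) = -28 → (-28,-17,-1)
replace slot 2: 2·((-28)+(-1)) − (-17) = -41 → (-28,-41,-1)

-28,-41,-1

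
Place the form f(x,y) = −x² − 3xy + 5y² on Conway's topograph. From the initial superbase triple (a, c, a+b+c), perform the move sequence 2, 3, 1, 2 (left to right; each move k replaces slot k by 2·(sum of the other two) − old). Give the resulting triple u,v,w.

start (-1,5,1) = (f(1,0),f(0,1),f(1,1))
replace slot 2: 2·((-1)+1) − 5 = -5 → (-1,-5,1)
replace slot 3: 2·((-1)+(-5)) − 1 = -13 → (-1,-5,-13)
replace slot 1: 2·((-5)+(-13)) − (-1) = -35 → (-35,-5,-13)
replace slot 2: 2·((-35)+(-13)) − (-5) = -91 → (-35,-91,-13)

-35,-91,-13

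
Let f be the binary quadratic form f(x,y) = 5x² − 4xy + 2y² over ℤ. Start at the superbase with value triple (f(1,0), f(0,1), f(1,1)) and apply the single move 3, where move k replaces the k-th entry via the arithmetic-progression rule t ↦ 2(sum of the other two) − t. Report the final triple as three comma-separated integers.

start (5,2,3) = (f(1,0),f(0,1),f(1,1))
replace slot 3: 2·(5+2) − 3 = 11 → (5,2,11)

5,2,11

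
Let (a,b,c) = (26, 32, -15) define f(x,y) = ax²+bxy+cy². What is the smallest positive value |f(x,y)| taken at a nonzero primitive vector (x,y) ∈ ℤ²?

river: ρ → (-15,28,30)
river: ρ → (30,32,-13)
river: ρ → (-13,46,9)
river: ρ → (9,44,-18)
river: ρ → (-18,28,25)
river: ρ → (25,22,-21)
river: ρ → (-21,20,26)
river: ρ → (26,32,-15)
closes: descent 0, river 8
min |a| on river = 9

9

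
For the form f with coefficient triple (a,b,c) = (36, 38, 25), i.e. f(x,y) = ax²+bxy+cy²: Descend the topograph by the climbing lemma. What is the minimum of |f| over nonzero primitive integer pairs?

translate: b→-34 (≡38 mod 72), so (36,38,25)→(36,-34,23)
flip: (36,-34,23)→(23,34,36)
translate: b→-12 (≡34 mod 46), so (23,34,36)→(23,-12,25)
reduced (well bottom): (23,-12,25) with a≤c, −a<b≤a
well minimum = a = 23

23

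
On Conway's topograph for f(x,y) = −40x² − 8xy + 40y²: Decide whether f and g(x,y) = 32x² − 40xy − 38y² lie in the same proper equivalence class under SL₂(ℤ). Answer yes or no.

D₁ = 6464, D₂ = 6464
river cycle of f (length 6): (40, 8, -40), (-40, 72, 8), (8, 72, -40), (-40, 8, 40), (40, 72, -8), (-8, 72, 40)
river cycle of g (length 8): (-38, 40, 32), (32, 24, -46), (-46, 68, 10), (10, 72, -32), (-32, 56, 26), (26, 48, -40), (-40, 32, 34), (34, 36, -38)
cycles differ ⇒ inequivalent

no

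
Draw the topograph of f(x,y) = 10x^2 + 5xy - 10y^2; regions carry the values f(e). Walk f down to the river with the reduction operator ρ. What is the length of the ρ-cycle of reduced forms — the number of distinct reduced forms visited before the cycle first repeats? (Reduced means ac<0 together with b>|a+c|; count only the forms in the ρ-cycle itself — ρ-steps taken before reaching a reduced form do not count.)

D = 425, ⌊√D⌋ = 20
river: ρ → (-10,15,5)
river: ρ → (5,15,-10)
river: ρ → (-10,5,10)
river: ρ → (10,15,-5)
river: ρ → (-5,15,10)
river: ρ → (10,5,-10)
ρ-cycle length = 6 (tail of 0 descent steps not counted)

6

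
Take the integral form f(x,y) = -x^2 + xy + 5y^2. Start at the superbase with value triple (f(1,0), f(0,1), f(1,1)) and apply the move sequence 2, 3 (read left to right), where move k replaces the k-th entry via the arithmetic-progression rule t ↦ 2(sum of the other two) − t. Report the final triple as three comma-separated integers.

start (-1,5,5) = (f(1,0),f(0,1),f(1,1))
replace slot 2: 2·((-1)+5) − 5 = 3 → (-1,3,5)
replace slot 3: 2·((-1)+3) − 5 = -1 → (-1,3,-1)

-1,3,-1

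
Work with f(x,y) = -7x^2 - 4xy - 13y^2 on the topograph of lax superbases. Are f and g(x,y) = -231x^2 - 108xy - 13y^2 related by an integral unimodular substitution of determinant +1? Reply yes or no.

D₁ = -348, D₂ = -348
f is negative-definite; reduce −f:
−f: reduced (well bottom): (7,4,13) with a≤c, −a<b≤a
flip sign back: reduced form of f is (-7,-4,-13)
g is negative-definite; reduce −g:
−g: flip: (231,108,13)→(13,-108,231)
−g: translate: b→-4 (≡-108 mod 26), so (13,-108,231)→(13,-4,7)
−g: flip: (13,-4,7)→(7,4,13)
−g: reduced (well bottom): (7,4,13) with a≤c, −a<b≤a
flip sign back: reduced form of g is (-7,-4,-13)
reduced forms (-7, -4, -13) vs (-7, -4, -13) ⇒ equivalent

yes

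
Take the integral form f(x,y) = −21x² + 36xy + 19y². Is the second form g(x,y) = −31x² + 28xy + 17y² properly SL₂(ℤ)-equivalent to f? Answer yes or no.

D₁ = 2892, D₂ = 2892
river cycle of f (length 6): (19, 40, -17), (-17, 28, 31), (31, 34, -14), (-14, 50, 7), (7, 48, -21), (-21, 36, 19)
river cycle of g (length 6): (17, 40, -19), (-19, 36, 21), (21, 48, -7), (-7, 50, 14), (14, 34, -31), (-31, 28, 17)
cycles differ ⇒ inequivalent

no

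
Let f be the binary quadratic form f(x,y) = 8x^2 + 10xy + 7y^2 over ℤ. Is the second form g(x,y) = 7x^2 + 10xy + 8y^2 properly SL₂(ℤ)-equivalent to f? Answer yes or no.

D₁ = -124, D₂ = -124
f: translate: b→-6 (≡10 mod 16), so (8,10,7)→(8,-6,5)
f: flip: (8,-6,5)→(5,6,8)
f: translate: b→-4 (≡6 mod 10), so (5,6,8)→(5,-4,7)
f: reduced (well bottom): (5,-4,7) with a≤c, −a<b≤a
g: translate: b→-4 (≡10 mod 14), so (7,10,8)→(7,-4,5)
g: flip: (7,-4,5)→(5,4,7)
g: reduced (well bottom): (5,4,7) with a≤c, −a<b≤a
reduced forms (5, -4, 7) vs (5, 4, 7) ⇒ inequivalent

no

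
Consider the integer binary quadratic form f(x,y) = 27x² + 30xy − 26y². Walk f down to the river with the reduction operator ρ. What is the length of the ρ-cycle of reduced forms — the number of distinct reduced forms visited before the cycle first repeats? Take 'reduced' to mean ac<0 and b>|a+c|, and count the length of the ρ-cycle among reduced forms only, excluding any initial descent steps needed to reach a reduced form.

D = 3708, ⌊√D⌋ = 60
river: ρ → (-26,22,31)
river: ρ → (31,40,-17)
river: ρ → (-17,28,43)
river: ρ → (43,58,-2)
river: ρ → (-2,58,43)
river: ρ → (43,28,-17)
river: ρ → (-17,40,31)
river: ρ → (31,22,-26)
river: ρ → (-26,30,27)
river: ρ → (27,24,-29)
river: ρ → (-29,34,22)
river: ρ → (22,54,-9)
river: ρ → (-9,54,22)
river: ρ → (22,34,-29)
river: ρ → (-29,24,27)
river: ρ → (27,30,-26)
ρ-cycle length = 16 (tail of 0 descent steps not counted)

16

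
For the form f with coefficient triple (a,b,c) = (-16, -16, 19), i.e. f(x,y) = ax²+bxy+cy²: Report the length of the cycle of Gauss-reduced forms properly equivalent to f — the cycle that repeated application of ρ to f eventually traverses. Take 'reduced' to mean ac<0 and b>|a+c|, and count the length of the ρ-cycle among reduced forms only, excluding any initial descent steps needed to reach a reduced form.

D = 1472, ⌊√D⌋ = 38
descent: ρ → (19,16,-16)  [lands on river]
river: ρ → (-16,16,19)
river: ρ → (19,22,-13)
river: ρ → (-13,30,11)
river: ρ → (11,36,-4)
river: ρ → (-4,36,11)
river: ρ → (11,30,-13)
river: ρ → (-13,22,19)
ρ-cycle length = 8 (tail of 1 descent step not counted)

8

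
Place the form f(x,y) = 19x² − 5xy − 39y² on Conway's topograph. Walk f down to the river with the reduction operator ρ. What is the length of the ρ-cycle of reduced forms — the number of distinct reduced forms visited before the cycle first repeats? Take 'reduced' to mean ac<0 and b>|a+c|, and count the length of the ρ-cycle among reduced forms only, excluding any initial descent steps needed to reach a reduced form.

D = 2989, ⌊√D⌋ = 54
descent: ρ → (-39,5,19)
descent: ρ → (19,33,-25)  [lands on river]
river: ρ → (-25,17,27)
river: ρ → (27,37,-15)
river: ρ → (-15,53,3)
river: ρ → (3,49,-49)
river: ρ → (-49,49,3)
river: ρ → (3,53,-15)
river: ρ → (-15,37,27)
river: ρ → (27,17,-25)
river: ρ → (-25,33,19)
river: ρ → (19,43,-15)
river: ρ → (-15,47,13)
river: ρ → (13,31,-39)
river: ρ → (-39,47,5)
river: ρ → (5,53,-9)
river: ρ → (-9,37,45)
river: ρ → (45,53,-1)
river: ρ → (-1,53,45)
river: ρ → (45,37,-9)
river: ρ → (-9,53,5)
river: ρ → (5,47,-39)
river: ρ → (-39,31,13)
river: ρ → (13,47,-15)
river: ρ → (-15,43,19)
ρ-cycle length = 24 (tail of 2 descent steps not counted)

24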